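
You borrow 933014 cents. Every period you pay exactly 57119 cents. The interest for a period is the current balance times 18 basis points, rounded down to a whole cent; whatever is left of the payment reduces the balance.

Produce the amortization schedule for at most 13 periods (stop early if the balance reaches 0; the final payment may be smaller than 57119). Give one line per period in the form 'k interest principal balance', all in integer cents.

1 1679 55440 877574
2 1579 55540 822034
3 1479 55640 766394
4 1379 55740 710654
5 1279 55840 654814
6 1178 55941 598873
7 1077 56042 542831
8 977 56142 486689
9 876 56243 430446
10 774 56345 374101
11 673 56446 317655
12 571 56548 261107
13 469 56650 204457

1. interest=⌊933014·18/10000⌋=1679; principal=57119-1679=55440; balance=933014-55440=877574
2. interest=⌊877574·18/10000⌋=1579; principal=57119-1579=55540; balance=877574-55540=822034
3. interest=⌊822034·18/10000⌋=1479; principal=57119-1479=55640; balance=822034-55640=766394
4. interest=⌊766394·18/10000⌋=1379; principal=57119-1379=55740; balance=766394-55740=710654
5. interest=⌊710654·18/10000⌋=1279; principal=57119-1279=55840; balance=710654-55840=654814
6. interest=⌊654814·18/10000⌋=1178; principal=57119-1178=55941; balance=654814-55941=598873
7. interest=⌊598873·18/10000⌋=1077; principal=57119-1077=56042; balance=598873-56042=542831
8. interest=⌊542831·18/10000⌋=977; principal=57119-977=56142; balance=542831-56142=486689
9. interest=⌊486689·18/10000⌋=876; principal=57119-876=56243; balance=486689-56243=430446
10. interest=⌊430446·18/10000⌋=774; principal=57119-774=56345; balance=430446-56345=374101
11. interest=⌊374101·18/10000⌋=673; principal=57119-673=56446; balance=374101-56446=317655
12. interest=⌊317655·18/10000⌋=571; principal=57119-571=56548; balance=317655-56548=261107
13. interest=⌊261107·18/10000⌋=469; principal=57119-469=56650; balance=261107-56650=204457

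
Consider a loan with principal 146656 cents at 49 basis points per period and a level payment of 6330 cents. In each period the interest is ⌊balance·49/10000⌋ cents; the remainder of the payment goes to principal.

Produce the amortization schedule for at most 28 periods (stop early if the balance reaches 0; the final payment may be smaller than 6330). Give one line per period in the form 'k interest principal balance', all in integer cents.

1 718 5612 141044
2 691 5639 135405
3 663 5667 129738
4 635 5695 124043
5 607 5723 118320
6 579 5751 112569
7 551 5779 106790
8 523 5807 100983
9 494 5836 95147
10 466 5864 89283
11 437 5893 83390
12 408 5922 77468
13 379 5951 71517
14 350 5980 65537
15 321 6009 59528
16 291 6039 53489
17 262 6068 47421
18 232 6098 41323
19 202 6128 35195
20 172 6158 29037
21 142 6188 22849
22 111 6219 16630
23 81 6249 10381
24 50 6280 4101
25 20 4101 0

1. interest=⌊146656·49/10000⌋=718; principal=6330-718=5612; balance=146656-5612=141044
2. interest=⌊141044·49/10000⌋=691; principal=6330-691=5639; balance=141044-5639=135405
3. interest=⌊135405·49/10000⌋=663; principal=6330-663=5667; balance=135405-5667=129738
4. interest=⌊129738·49/10000⌋=635; principal=6330-635=5695; balance=129738-5695=124043
5. interest=⌊124043·49/10000⌋=607; principal=6330-607=5723; balance=124043-5723=118320
6. interest=⌊118320·49/10000⌋=579; principal=6330-579=5751; balance=118320-5751=112569
7. interest=⌊112569·49/10000⌋=551; principal=6330-551=5779; balance=112569-5779=106790
8. interest=⌊106790·49/10000⌋=523; principal=6330-523=5807; balance=106790-5807=100983
9. interest=⌊100983·49/10000⌋=494; principal=6330-494=5836; balance=100983-5836=95147
10. interest=⌊95147·49/10000⌋=466; principal=6330-466=5864; balance=95147-5864=89283
11. interest=⌊89283·49/10000⌋=437; principal=6330-437=5893; balance=89283-5893=83390
12. interest=⌊83390·49/10000⌋=408; principal=6330-408=5922; balance=83390-5922=77468
13. interest=⌊77468·49/10000⌋=379; principal=6330-379=5951; balance=77468-5951=71517
14. interest=⌊71517·49/10000⌋=350; principal=6330-350=5980; balance=71517-5980=65537
15. interest=⌊65537·49/10000⌋=321; principal=6330-321=6009; balance=65537-6009=59528
16. interest=⌊59528·49/10000⌋=291; principal=6330-291=6039; balance=59528-6039=53489
17. interest=⌊53489·49/10000⌋=262; principal=6330-262=6068; balance=53489-6068=47421
18. interest=⌊47421·49/10000⌋=232; principal=6330-232=6098; balance=47421-6098=41323
19. interest=⌊41323·49/10000⌋=202; principal=6330-202=6128; balance=41323-6128=35195
20. interest=⌊35195·49/10000⌋=172; principal=6330-172=6158; balance=35195-6158=29037
21. interest=⌊29037·49/10000⌋=142; principal=6330-142=6188; balance=29037-6188=22849
22. interest=⌊22849·49/10000⌋=111; principal=6330-111=6219; balance=22849-6219=16630
23. interest=⌊16630·49/10000⌋=81; principal=6330-81=6249; balance=16630-6249=10381
24. interest=⌊10381·49/10000⌋=50; principal=6330-50=6280; balance=10381-6280=4101
25. interest=⌊4101·49/10000⌋=20; principal=min(6330-20,4101)=4101; balance=4101-4101=0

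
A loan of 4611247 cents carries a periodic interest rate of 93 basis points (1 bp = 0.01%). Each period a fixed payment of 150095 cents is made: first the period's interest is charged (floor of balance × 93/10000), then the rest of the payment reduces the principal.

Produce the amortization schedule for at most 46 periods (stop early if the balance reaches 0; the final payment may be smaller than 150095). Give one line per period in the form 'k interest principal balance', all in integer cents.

1 42884 107211 4504036
2 41887 108208 4395828
3 40881 109214 4286614
4 39865 110230 4176384
5 38840 111255 4065129
6 37805 112290 3952839
7 36761 113334 3839505
8 35707 114388 3725117
9 34643 115452 3609665
10 33569 116526 3493139
11 32486 117609 3375530
12 31392 118703 3256827
13 30288 119807 3137020
14 29174 120921 3016099
15 28049 122046 2894053
16 26914 123181 2770872
17 25769 124326 2646546
18 24612 125483 2521063
19 23445 126650 2394413
20 22268 127827 2266586
21 21079 129016 2137570
22 19879 130216 2007354
23 18668 131427 1875927
24 17446 132649 1743278
25 16212 133883 1609395
26 14967 135128 1474267
27 13710 136385 1337882
28 12442 137653 1200229
29 11162 138933 1061296
30 9870 140225 921071
31 8565 141530 779541
32 7249 142846 636695
33 5921 144174 492521
34 4580 145515 347006
35 3227 146868 200138
36 1861 148234 51904
37 482 51904 0

1. interest=⌊4611247·93/10000⌋=42884; principal=150095-42884=107211; balance=4611247-107211=4504036
2. interest=⌊4504036·93/10000⌋=41887; principal=150095-41887=108208; balance=4504036-108208=4395828
3. interest=⌊4395828·93/10000⌋=40881; principal=150095-40881=109214; balance=4395828-109214=4286614
4. interest=⌊4286614·93/10000⌋=39865; principal=150095-39865=110230; balance=4286614-110230=4176384
5. interest=⌊4176384·93/10000⌋=38840; principal=150095-38840=111255; balance=4176384-111255=4065129
6. interest=⌊4065129·93/10000⌋=37805; principal=150095-37805=112290; balance=4065129-112290=3952839
7. interest=⌊3952839·93/10000⌋=36761; principal=150095-36761=113334; balance=3952839-113334=3839505
8. interest=⌊3839505·93/10000⌋=35707; principal=150095-35707=114388; balance=3839505-114388=3725117
9. interest=⌊3725117·93/10000⌋=34643; principal=150095-34643=115452; balance=3725117-115452=3609665
10. interest=⌊3609665·93/10000⌋=33569; principal=150095-33569=116526; balance=3609665-116526=3493139
11. interest=⌊3493139·93/10000⌋=32486; principal=150095-32486=117609; balance=3493139-117609=3375530
12. interest=⌊3375530·93/10000⌋=31392; principal=150095-31392=118703; balance=3375530-118703=3256827
13. interest=⌊3256827·93/10000⌋=30288; principal=150095-30288=119807; balance=3256827-119807=3137020
14. interest=⌊3137020·93/10000⌋=29174; principal=150095-29174=120921; balance=3137020-120921=3016099
15. interest=⌊3016099·93/10000⌋=28049; principal=150095-28049=122046; balance=3016099-122046=2894053
16. interest=⌊2894053·93/10000⌋=26914; principal=150095-26914=123181; balance=2894053-123181=2770872
17. interest=⌊2770872·93/10000⌋=25769; principal=150095-25769=124326; balance=2770872-124326=2646546
18. interest=⌊2646546·93/10000⌋=24612; principal=150095-24612=125483; balance=2646546-125483=2521063
19. interest=⌊2521063·93/10000⌋=23445; principal=150095-23445=126650; balance=2521063-126650=2394413
20. interest=⌊2394413·93/10000⌋=22268; principal=150095-22268=127827; balance=2394413-127827=2266586
21. interest=⌊2266586·93/10000⌋=21079; principal=150095-21079=129016; balance=2266586-129016=2137570
22. interest=⌊2137570·93/10000⌋=19879; principal=150095-19879=130216; balance=2137570-130216=2007354
23. interest=⌊2007354·93/10000⌋=18668; principal=150095-18668=131427; balance=2007354-131427=1875927
24. interest=⌊1875927·93/10000⌋=17446; principal=150095-17446=132649; balance=1875927-132649=1743278
25. interest=⌊1743278·93/10000⌋=16212; principal=150095-16212=133883; balance=1743278-133883=1609395
26. interest=⌊1609395·93/10000⌋=14967; principal=150095-14967=135128; balance=1609395-135128=1474267
27. interest=⌊1474267·93/10000⌋=13710; principal=150095-13710=136385; balance=1474267-136385=1337882
28. interest=⌊1337882·93/10000⌋=12442; principal=150095-12442=137653; balance=1337882-137653=1200229
29. interest=⌊1200229·93/10000⌋=11162; principal=150095-11162=138933; balance=1200229-138933=1061296
30. interest=⌊1061296·93/10000⌋=9870; principal=150095-9870=140225; balance=1061296-140225=921071
31. interest=⌊921071·93/10000⌋=8565; principal=150095-8565=141530; balance=921071-141530=779541
32. interest=⌊779541·93/10000⌋=7249; principal=150095-7249=142846; balance=779541-142846=636695
33. interest=⌊636695·93/10000⌋=5921; principal=150095-5921=144174; balance=636695-144174=492521
34. interest=⌊492521·93/10000⌋=4580; principal=150095-4580=145515; balance=492521-145515=347006
35. interest=⌊347006·93/10000⌋=3227; principal=150095-3227=146868; balance=347006-146868=200138
36. interest=⌊200138·93/10000⌋=1861; principal=150095-1861=148234; balance=200138-148234=51904
37. interest=⌊51904·93/10000⌋=482; principal=min(150095-482,51904)=51904; balance=51904-51904=0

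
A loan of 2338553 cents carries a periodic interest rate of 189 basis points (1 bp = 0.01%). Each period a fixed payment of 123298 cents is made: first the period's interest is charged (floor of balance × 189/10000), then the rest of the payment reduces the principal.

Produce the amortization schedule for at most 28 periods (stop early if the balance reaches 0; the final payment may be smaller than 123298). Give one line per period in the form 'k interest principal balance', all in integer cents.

1 44198 79100 2259453
2 42703 80595 2178858
3 41180 82118 2096740
4 39628 83670 2013070
5 38047 85251 1927819
6 36435 86863 1840956
7 34794 88504 1752452
8 33121 90177 1662275
9 31416 91882 1570393
10 29680 93618 1476775
11 27911 95387 1381388
12 26108 97190 1284198
13 24271 99027 1185171
14 22399 100899 1084272
15 20492 102806 981466
16 18549 104749 876717
17 16569 106729 769988
18 14552 108746 661242
19 12497 110801 550441
20 10403 112895 437546
21 8269 115029 322517
22 6095 117203 205314
23 3880 119418 85896
24 1623 85896 0

1. interest=⌊2338553·189/10000⌋=44198; principal=123298-44198=79100; balance=2338553-79100=2259453
2. interest=⌊2259453·189/10000⌋=42703; principal=123298-42703=80595; balance=2259453-80595=2178858
3. interest=⌊2178858·189/10000⌋=41180; principal=123298-41180=82118; balance=2178858-82118=2096740
4. interest=⌊2096740·189/10000⌋=39628; principal=123298-39628=83670; balance=2096740-83670=2013070
5. interest=⌊2013070·189/10000⌋=38047; principal=123298-38047=85251; balance=2013070-85251=1927819
6. interest=⌊1927819·189/10000⌋=36435; principal=123298-36435=86863; balance=1927819-86863=1840956
7. interest=⌊1840956·189/10000⌋=34794; principal=123298-34794=88504; balance=1840956-88504=1752452
8. interest=⌊1752452·189/10000⌋=33121; principal=123298-33121=90177; balance=1752452-90177=1662275
9. interest=⌊1662275·189/10000⌋=31416; principal=123298-31416=91882; balance=1662275-91882=1570393
10. interest=⌊1570393·189/10000⌋=29680; principal=123298-29680=93618; balance=1570393-93618=1476775
11. interest=⌊1476775·189/10000⌋=27911; principal=123298-27911=95387; balance=1476775-95387=1381388
12. interest=⌊1381388·189/10000⌋=26108; principal=123298-26108=97190; balance=1381388-97190=1284198
13. interest=⌊1284198·189/10000⌋=24271; principal=123298-24271=99027; balance=1284198-99027=1185171
14. interest=⌊1185171·189/10000⌋=22399; principal=123298-22399=100899; balance=1185171-100899=1084272
15. interest=⌊1084272·189/10000⌋=20492; principal=123298-20492=102806; balance=1084272-102806=981466
16. interest=⌊981466·189/10000⌋=18549; principal=123298-18549=104749; balance=981466-104749=876717
17. interest=⌊876717·189/10000⌋=16569; principal=123298-16569=106729; balance=876717-106729=769988
18. interest=⌊769988·189/10000⌋=14552; principal=123298-14552=108746; balance=769988-108746=661242
19. interest=⌊661242·189/10000⌋=12497; principal=123298-12497=110801; balance=661242-110801=550441
20. interest=⌊550441·189/10000⌋=10403; principal=123298-10403=112895; balance=550441-112895=437546
21. interest=⌊437546·189/10000⌋=8269; principal=123298-8269=115029; balance=437546-115029=322517
22. interest=⌊322517·189/10000⌋=6095; principal=123298-6095=117203; balance=322517-117203=205314
23. interest=⌊205314·189/10000⌋=3880; principal=123298-3880=119418; balance=205314-119418=85896
24. interest=⌊85896·189/10000⌋=1623; principal=min(123298-1623,85896)=85896; balance=85896-85896=0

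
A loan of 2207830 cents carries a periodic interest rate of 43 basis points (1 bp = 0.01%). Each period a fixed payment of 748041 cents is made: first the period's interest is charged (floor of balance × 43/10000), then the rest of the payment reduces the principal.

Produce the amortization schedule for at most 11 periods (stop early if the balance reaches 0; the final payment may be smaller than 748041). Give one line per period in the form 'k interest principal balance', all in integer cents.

1. interest=⌊2207830·43/10000⌋=9493; principal=748041-9493=738548; balance=2207830-738548=1469282
2. interest=⌊1469282·43/10000⌋=6317; principal=748041-6317=741724; balance=1469282-741724=727558
3. interest=⌊727558·43/10000⌋=3128; principal=min(748041-3128,727558)=727558; balance=727558-727558=0

1 9493 738548 1469282
2 6317 741724 727558
3 3128 727558 0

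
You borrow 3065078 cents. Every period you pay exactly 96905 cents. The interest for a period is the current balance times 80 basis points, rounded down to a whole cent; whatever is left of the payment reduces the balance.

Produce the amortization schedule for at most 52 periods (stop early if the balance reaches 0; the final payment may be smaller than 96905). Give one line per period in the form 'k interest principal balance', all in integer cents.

1. interest=⌊3065078·80/10000⌋=24520; principal=96905-24520=72385; balance=3065078-72385=2992693
2. interest=⌊2992693·80/10000⌋=23941; principal=96905-23941=72964; balance=2992693-72964=2919729
3. interest=⌊2919729·80/10000⌋=23357; principal=96905-23357=73548; balance=2919729-73548=2846181
4. interest=⌊2846181·80/10000⌋=22769; principal=96905-22769=74136; balance=2846181-74136=2772045
5. interest=⌊2772045·80/10000⌋=22176; principal=96905-22176=74729; balance=2772045-74729=2697316
6. interest=⌊2697316·80/10000⌋=21578; principal=96905-21578=75327; balance=2697316-75327=2621989
7. interest=⌊2621989·80/10000⌋=20975; principal=96905-20975=75930; balance=2621989-75930=2546059
8. interest=⌊2546059·80/10000⌋=20368; principal=96905-20368=76537; balance=2546059-76537=2469522
9. interest=⌊2469522·80/10000⌋=19756; principal=96905-19756=77149; balance=2469522-77149=2392373
10. interest=⌊2392373·80/10000⌋=19138; principal=96905-19138=77767; balance=2392373-77767=2314606
11. interest=⌊2314606·80/10000⌋=18516; principal=96905-18516=78389; balance=2314606-78389=2236217
12. interest=⌊2236217·80/10000⌋=17889; principal=96905-17889=79016; balance=2236217-79016=2157201
13. interest=⌊2157201·80/10000⌋=17257; principal=96905-17257=79648; balance=2157201-79648=2077553
14. interest=⌊2077553·80/10000⌋=16620; principal=96905-16620=80285; balance=2077553-80285=1997268
15. interest=⌊1997268·80/10000⌋=15978; principal=96905-15978=80927; balance=1997268-80927=1916341
16. interest=⌊1916341·80/10000⌋=15330; principal=96905-15330=81575; balance=1916341-81575=1834766
17. interest=⌊1834766·80/10000⌋=14678; principal=96905-14678=82227; balance=1834766-82227=1752539
18. interest=⌊1752539·80/10000⌋=14020; principal=96905-14020=82885; balance=1752539-82885=1669654
19. interest=⌊1669654·80/10000⌋=13357; principal=96905-13357=83548; balance=1669654-83548=1586106
20. interest=⌊1586106·80/10000⌋=12688; principal=96905-12688=84217; balance=1586106-84217=1501889
21. interest=⌊1501889·80/10000⌋=12015; principal=96905-12015=84890; balance=1501889-84890=1416999
22. interest=⌊1416999·80/10000⌋=11335; principal=96905-11335=85570; balance=1416999-85570=1331429
23. interest=⌊1331429·80/10000⌋=10651; principal=96905-10651=86254; balance=1331429-86254=1245175
24. interest=⌊1245175·80/10000⌋=9961; principal=96905-9961=86944; balance=1245175-86944=1158231
25. interest=⌊1158231·80/10000⌋=9265; principal=96905-9265=87640; balance=1158231-87640=1070591
26. interest=⌊1070591·80/10000⌋=8564; principal=96905-8564=88341; balance=1070591-88341=982250
27. interest=⌊982250·80/10000⌋=7858; principal=96905-7858=89047; balance=982250-89047=893203
28. interest=⌊893203·80/10000⌋=7145; principal=96905-7145=89760; balance=893203-89760=803443
29. interest=⌊803443·80/10000⌋=6427; principal=96905-6427=90478; balance=803443-90478=712965
30. interest=⌊712965·80/10000⌋=5703; principal=96905-5703=91202; balance=712965-91202=621763
31. interest=⌊621763·80/10000⌋=4974; principal=96905-4974=91931; balance=621763-91931=529832
32. interest=⌊529832·80/10000⌋=4238; principal=96905-4238=92667; balance=529832-92667=437165
33. interest=⌊437165·80/10000⌋=3497; principal=96905-3497=93408; balance=437165-93408=343757
34. interest=⌊343757·80/10000⌋=2750; principal=96905-2750=94155; balance=343757-94155=249602
35. interest=⌊249602·80/10000⌋=1996; principal=96905-1996=94909; balance=249602-94909=154693
36. interest=⌊154693·80/10000⌋=1237; principal=96905-1237=95668; balance=154693-95668=59025
37. interest=⌊59025·80/10000⌋=472; principal=min(96905-472,59025)=59025; balance=59025-59025=0

1 24520 72385 2992693
2 23941 72964 2919729
3 23357 73548 2846181
4 22769 74136 2772045
5 22176 74729 2697316
6 21578 75327 2621989
7 20975 75930 2546059
8 20368 76537 2469522
9 19756 77149 2392373
10 19138 77767 2314606
11 18516 78389 2236217
12 17889 79016 2157201
13 17257 79648 2077553
14 16620 80285 1997268
15 15978 80927 1916341
16 15330 81575 1834766
17 14678 82227 1752539
18 14020 82885 1669654
19 13357 83548 1586106
20 12688 84217 1501889
21 12015 84890 1416999
22 11335 85570 1331429
23 10651 86254 1245175
24 9961 86944 1158231
25 9265 87640 1070591
26 8564 88341 982250
27 7858 89047 893203
28 7145 89760 803443
29 6427 90478 712965
30 5703 91202 621763
31 4974 91931 529832
32 4238 92667 437165
33 3497 93408 343757
34 2750 94155 249602
35 1996 94909 154693
36 1237 95668 59025
37 472 59025 0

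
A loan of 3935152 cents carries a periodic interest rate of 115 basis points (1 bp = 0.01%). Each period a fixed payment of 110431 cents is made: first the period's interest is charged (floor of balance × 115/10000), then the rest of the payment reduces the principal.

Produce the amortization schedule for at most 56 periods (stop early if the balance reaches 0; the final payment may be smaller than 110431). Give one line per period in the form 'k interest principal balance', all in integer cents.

1. interest=⌊3935152·115/10000⌋=45254; principal=110431-45254=65177; balance=3935152-65177=3869975
2. interest=⌊3869975·115/10000⌋=44504; principal=110431-44504=65927; balance=3869975-65927=3804048
3. interest=⌊3804048·115/10000⌋=43746; principal=110431-43746=66685; balance=3804048-66685=3737363
4. interest=⌊3737363·115/10000⌋=42979; principal=110431-42979=67452; balance=3737363-67452=3669911
5. interest=⌊3669911·115/10000⌋=42203; principal=110431-42203=68228; balance=3669911-68228=3601683
6. interest=⌊3601683·115/10000⌋=41419; principal=110431-41419=69012; balance=3601683-69012=3532671
7. interest=⌊3532671·115/10000⌋=40625; principal=110431-40625=69806; balance=3532671-69806=3462865
8. interest=⌊3462865·115/10000⌋=39822; principal=110431-39822=70609; balance=3462865-70609=3392256
9. interest=⌊3392256·115/10000⌋=39010; principal=110431-39010=71421; balance=3392256-71421=3320835
10. interest=⌊3320835·115/10000⌋=38189; principal=110431-38189=72242; balance=3320835-72242=3248593
11. interest=⌊3248593·115/10000⌋=37358; principal=110431-37358=73073; balance=3248593-73073=3175520
12. interest=⌊3175520·115/10000⌋=36518; principal=110431-36518=73913; balance=3175520-73913=3101607
13. interest=⌊3101607·115/10000⌋=35668; principal=110431-35668=74763; balance=3101607-74763=3026844
14. interest=⌊3026844·115/10000⌋=34808; principal=110431-34808=75623; balance=3026844-75623=2951221
15. interest=⌊2951221·115/10000⌋=33939; principal=110431-33939=76492; balance=2951221-76492=2874729
16. interest=⌊2874729·115/10000⌋=33059; principal=110431-33059=77372; balance=2874729-77372=2797357
17. interest=⌊2797357·115/10000⌋=32169; principal=110431-32169=78262; balance=2797357-78262=2719095
18. interest=⌊2719095·115/10000⌋=31269; principal=110431-31269=79162; balance=2719095-79162=2639933
19. interest=⌊2639933·115/10000⌋=30359; principal=110431-30359=80072; balance=2639933-80072=2559861
20. interest=⌊2559861·115/10000⌋=29438; principal=110431-29438=80993; balance=2559861-80993=2478868
21. interest=⌊2478868·115/10000⌋=28506; principal=110431-28506=81925; balance=2478868-81925=2396943
22. interest=⌊2396943·115/10000⌋=27564; principal=110431-27564=82867; balance=2396943-82867=2314076
23. interest=⌊2314076·115/10000⌋=26611; principal=110431-26611=83820; balance=2314076-83820=2230256
24. interest=⌊2230256·115/10000⌋=25647; principal=110431-25647=84784; balance=2230256-84784=2145472
25. interest=⌊2145472·115/10000⌋=24672; principal=110431-24672=85759; balance=2145472-85759=2059713
26. interest=⌊2059713·115/10000⌋=23686; principal=110431-23686=86745; balance=2059713-86745=1972968
27. interest=⌊1972968·115/10000⌋=22689; principal=110431-22689=87742; balance=1972968-87742=1885226
28. interest=⌊1885226·115/10000⌋=21680; principal=110431-21680=88751; balance=1885226-88751=1796475
29. interest=⌊1796475·115/10000⌋=20659; principal=110431-20659=89772; balance=1796475-89772=1706703
30. interest=⌊1706703·115/10000⌋=19627; principal=110431-19627=90804; balance=1706703-90804=1615899
31. interest=⌊1615899·115/10000⌋=18582; principal=110431-18582=91849; balance=1615899-91849=1524050
32. interest=⌊1524050·115/10000⌋=17526; principal=110431-17526=92905; balance=1524050-92905=1431145
33. interest=⌊1431145·115/10000⌋=16458; principal=110431-16458=93973; balance=1431145-93973=1337172
34. interest=⌊1337172·115/10000⌋=15377; principal=110431-15377=95054; balance=1337172-95054=1242118
35. interest=⌊1242118·115/10000⌋=14284; principal=110431-14284=96147; balance=1242118-96147=1145971
36. interest=⌊1145971·115/10000⌋=13178; principal=110431-13178=97253; balance=1145971-97253=1048718
37. interest=⌊1048718·115/10000⌋=12060; principal=110431-12060=98371; balance=1048718-98371=950347
38. interest=⌊950347·115/10000⌋=10928; principal=110431-10928=99503; balance=950347-99503=850844
39. interest=⌊850844·115/10000⌋=9784; principal=110431-9784=100647; balance=850844-100647=750197
40. interest=⌊750197·115/10000⌋=8627; principal=110431-8627=101804; balance=750197-101804=648393
41. interest=⌊648393·115/10000⌋=7456; principal=110431-7456=102975; balance=648393-102975=545418
42. interest=⌊545418·115/10000⌋=6272; principal=110431-6272=104159; balance=545418-104159=441259
43. interest=⌊441259·115/10000⌋=5074; principal=110431-5074=105357; balance=441259-105357=335902
44. interest=⌊335902·115/10000⌋=3862; principal=110431-3862=106569; balance=335902-106569=229333
45. interest=⌊229333·115/10000⌋=2637; principal=110431-2637=107794; balance=229333-107794=121539
46. interest=⌊121539·115/10000⌋=1397; principal=110431-1397=109034; balance=121539-109034=12505
47. interest=⌊12505·115/10000⌋=143; principal=min(110431-143,12505)=12505; balance=12505-12505=0

1 45254 65177 3869975
2 44504 65927 3804048
3 43746 66685 3737363
4 42979 67452 3669911
5 42203 68228 3601683
6 41419 69012 3532671
7 40625 69806 3462865
8 39822 70609 3392256
9 39010 71421 3320835
10 38189 72242 3248593
11 37358 73073 3175520
12 36518 73913 3101607
13 35668 74763 3026844
14 34808 75623 2951221
15 33939 76492 2874729
16 33059 77372 2797357
17 32169 78262 2719095
18 31269 79162 2639933
19 30359 80072 2559861
20 29438 80993 2478868
21 28506 81925 2396943
22 27564 82867 2314076
23 26611 83820 2230256
24 25647 84784 2145472
25 24672 85759 2059713
26 23686 86745 1972968
27 22689 87742 1885226
28 21680 88751 1796475
29 20659 89772 1706703
30 19627 90804 1615899
31 18582 91849 1524050
32 17526 92905 1431145
33 16458 93973 1337172
34 15377 95054 1242118
35 14284 96147 1145971
36 13178 97253 1048718
37 12060 98371 950347
38 10928 99503 850844
39 9784 100647 750197
40 8627 101804 648393
41 7456 102975 545418
42 6272 104159 441259
43 5074 105357 335902
44 3862 106569 229333
45 2637 107794 121539
46 1397 109034 12505
47 143 12505 0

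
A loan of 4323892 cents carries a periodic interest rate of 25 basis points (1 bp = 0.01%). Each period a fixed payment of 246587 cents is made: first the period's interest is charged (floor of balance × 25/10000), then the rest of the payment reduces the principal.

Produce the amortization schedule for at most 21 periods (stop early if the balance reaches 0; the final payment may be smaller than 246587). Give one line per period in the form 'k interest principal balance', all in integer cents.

1. interest=⌊4323892·25/10000⌋=10809; principal=246587-10809=235778; balance=4323892-235778=4088114
2. interest=⌊4088114·25/10000⌋=10220; principal=246587-10220=236367; balance=4088114-236367=3851747
3. interest=⌊3851747·25/10000⌋=9629; principal=246587-9629=236958; balance=3851747-236958=3614789
4. interest=⌊3614789·25/10000⌋=9036; principal=246587-9036=237551; balance=3614789-237551=3377238
5. interest=⌊3377238·25/10000⌋=8443; principal=246587-8443=238144; balance=3377238-238144=3139094
6. interest=⌊3139094·25/10000⌋=7847; principal=246587-7847=238740; balance=3139094-238740=2900354
7. interest=⌊2900354·25/10000⌋=7250; principal=246587-7250=239337; balance=2900354-239337=2661017
8. interest=⌊2661017·25/10000⌋=6652; principal=246587-6652=239935; balance=2661017-239935=2421082
9. interest=⌊2421082·25/10000⌋=6052; principal=246587-6052=240535; balance=2421082-240535=2180547
10. interest=⌊2180547·25/10000⌋=5451; principal=246587-5451=241136; balance=2180547-241136=1939411
11. interest=⌊1939411·25/10000⌋=4848; principal=246587-4848=241739; balance=1939411-241739=1697672
12. interest=⌊1697672·25/10000⌋=4244; principal=246587-4244=242343; balance=1697672-242343=1455329
13. interest=⌊1455329·25/10000⌋=3638; principal=246587-3638=242949; balance=1455329-242949=1212380
14. interest=⌊1212380·25/10000⌋=3030; principal=246587-3030=243557; balance=1212380-243557=968823
15. interest=⌊968823·25/10000⌋=2422; principal=246587-2422=244165; balance=968823-244165=724658
16. interest=⌊724658·25/10000⌋=1811; principal=246587-1811=244776; balance=724658-244776=479882
17. interest=⌊479882·25/10000⌋=1199; principal=246587-1199=245388; balance=479882-245388=234494
18. interest=⌊234494·25/10000⌋=586; principal=min(246587-586,234494)=234494; balance=234494-234494=0

1 10809 235778 4088114
2 10220 236367 3851747
3 9629 236958 3614789
4 9036 237551 3377238
5 8443 238144 3139094
6 7847 238740 2900354
7 7250 239337 2661017
8 6652 239935 2421082
9 6052 240535 2180547
10 5451 241136 1939411
11 4848 241739 1697672
12 4244 242343 1455329
13 3638 242949 1212380
14 3030 243557 968823
15 2422 244165 724658
16 1811 244776 479882
17 1199 245388 234494
18 586 234494 0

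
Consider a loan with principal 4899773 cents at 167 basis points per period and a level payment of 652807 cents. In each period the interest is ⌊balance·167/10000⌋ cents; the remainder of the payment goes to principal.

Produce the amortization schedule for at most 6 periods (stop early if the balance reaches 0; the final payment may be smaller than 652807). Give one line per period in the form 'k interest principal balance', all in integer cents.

1 81826 570981 4328792
2 72290 580517 3748275
3 62596 590211 3158064
4 52739 600068 2557996
5 42718 610089 1947907
6 32530 620277 1327630

1. interest=⌊4899773·167/10000⌋=81826; principal=652807-81826=570981; balance=4899773-570981=4328792
2. interest=⌊4328792·167/10000⌋=72290; principal=652807-72290=580517; balance=4328792-580517=3748275
3. interest=⌊3748275·167/10000⌋=62596; principal=652807-62596=590211; balance=3748275-590211=3158064
4. interest=⌊3158064·167/10000⌋=52739; principal=652807-52739=600068; balance=3158064-600068=2557996
5. interest=⌊2557996·167/10000⌋=42718; principal=652807-42718=610089; balance=2557996-610089=1947907
6. interest=⌊1947907·167/10000⌋=32530; principal=652807-32530=620277; balance=1947907-620277=1327630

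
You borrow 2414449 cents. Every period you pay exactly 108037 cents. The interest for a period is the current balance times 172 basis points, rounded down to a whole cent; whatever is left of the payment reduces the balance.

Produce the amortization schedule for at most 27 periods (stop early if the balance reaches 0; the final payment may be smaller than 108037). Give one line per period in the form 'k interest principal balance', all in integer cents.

1 41528 66509 2347940
2 40384 67653 2280287
3 39220 68817 2211470
4 38037 70000 2141470
5 36833 71204 2070266
6 35608 72429 1997837
7 34362 73675 1924162
8 33095 74942 1849220
9 31806 76231 1772989
10 30495 77542 1695447
11 29161 78876 1616571
12 27805 80232 1536339
13 26425 81612 1454727
14 25021 83016 1371711
15 23593 84444 1287267
16 22140 85897 1201370
17 20663 87374 1113996
18 19160 88877 1025119
19 17632 90405 934714
20 16077 91960 842754
21 14495 93542 749212
22 12886 95151 654061
23 11249 96788 557273
24 9585 98452 458821
25 7891 100146 358675
26 6169 101868 256807
27 4417 103620 153187

1. interest=⌊2414449·172/10000⌋=41528; principal=108037-41528=66509; balance=2414449-66509=2347940
2. interest=⌊2347940·172/10000⌋=40384; principal=108037-40384=67653; balance=2347940-67653=2280287
3. interest=⌊2280287·172/10000⌋=39220; principal=108037-39220=68817; balance=2280287-68817=2211470
4. interest=⌊2211470·172/10000⌋=38037; principal=108037-38037=70000; balance=2211470-70000=2141470
5. interest=⌊2141470·172/10000⌋=36833; principal=108037-36833=71204; balance=2141470-71204=2070266
6. interest=⌊2070266·172/10000⌋=35608; principal=108037-35608=72429; balance=2070266-72429=1997837
7. interest=⌊1997837·172/10000⌋=34362; principal=108037-34362=73675; balance=1997837-73675=1924162
8. interest=⌊1924162·172/10000⌋=33095; principal=108037-33095=74942; balance=1924162-74942=1849220
9. interest=⌊1849220·172/10000⌋=31806; principal=108037-31806=76231; balance=1849220-76231=1772989
10. interest=⌊1772989·172/10000⌋=30495; principal=108037-30495=77542; balance=1772989-77542=1695447
11. interest=⌊1695447·172/10000⌋=29161; principal=108037-29161=78876; balance=1695447-78876=1616571
12. interest=⌊1616571·172/10000⌋=27805; principal=108037-27805=80232; balance=1616571-80232=1536339
13. interest=⌊1536339·172/10000⌋=26425; principal=108037-26425=81612; balance=1536339-81612=1454727
14. interest=⌊1454727·172/10000⌋=25021; principal=108037-25021=83016; balance=1454727-83016=1371711
15. interest=⌊1371711·172/10000⌋=23593; principal=108037-23593=84444; balance=1371711-84444=1287267
16. interest=⌊1287267·172/10000⌋=22140; principal=108037-22140=85897; balance=1287267-85897=1201370
17. interest=⌊1201370·172/10000⌋=20663; principal=108037-20663=87374; balance=1201370-87374=1113996
18. interest=⌊1113996·172/10000⌋=19160; principal=108037-19160=88877; balance=1113996-88877=1025119
19. interest=⌊1025119·172/10000⌋=17632; principal=108037-17632=90405; balance=1025119-90405=934714
20. interest=⌊934714·172/10000⌋=16077; principal=108037-16077=91960; balance=934714-91960=842754
21. interest=⌊842754·172/10000⌋=14495; principal=108037-14495=93542; balance=842754-93542=749212
22. interest=⌊749212·172/10000⌋=12886; principal=108037-12886=95151; balance=749212-95151=654061
23. interest=⌊654061·172/10000⌋=11249; principal=108037-11249=96788; balance=654061-96788=557273
24. interest=⌊557273·172/10000⌋=9585; principal=108037-9585=98452; balance=557273-98452=458821
25. interest=⌊458821·172/10000⌋=7891; principal=108037-7891=100146; balance=458821-100146=358675
26. interest=⌊358675·172/10000⌋=6169; principal=108037-6169=101868; balance=358675-101868=256807
27. interest=⌊256807·172/10000⌋=4417; principal=108037-4417=103620; balance=256807-103620=153187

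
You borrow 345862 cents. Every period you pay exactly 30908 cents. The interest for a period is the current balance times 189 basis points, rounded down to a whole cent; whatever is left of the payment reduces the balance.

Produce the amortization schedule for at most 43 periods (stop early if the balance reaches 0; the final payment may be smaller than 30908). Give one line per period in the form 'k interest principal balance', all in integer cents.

1. interest=⌊345862·189/10000⌋=6536; principal=30908-6536=24372; balance=345862-24372=321490
2. interest=⌊321490·189/10000⌋=6076; principal=30908-6076=24832; balance=321490-24832=296658
3. interest=⌊296658·189/10000⌋=5606; principal=30908-5606=25302; balance=296658-25302=271356
4. interest=⌊271356·189/10000⌋=5128; principal=30908-5128=25780; balance=271356-25780=245576
5. interest=⌊245576·189/10000⌋=4641; principal=30908-4641=26267; balance=245576-26267=219309
6. interest=⌊219309·189/10000⌋=4144; principal=30908-4144=26764; balance=219309-26764=192545
7. interest=⌊192545·189/10000⌋=3639; principal=30908-3639=27269; balance=192545-27269=165276
8. interest=⌊165276·189/10000⌋=3123; principal=30908-3123=27785; balance=165276-27785=137491
9. interest=⌊137491·189/10000⌋=2598; principal=30908-2598=28310; balance=137491-28310=109181
10. interest=⌊109181·189/10000⌋=2063; principal=30908-2063=28845; balance=109181-28845=80336
11. interest=⌊80336·189/10000⌋=1518; principal=30908-1518=29390; balance=80336-29390=50946
12. interest=⌊50946·189/10000⌋=962; principal=30908-962=29946; balance=50946-29946=21000
13. interest=⌊21000·189/10000⌋=396; principal=min(30908-396,21000)=21000; balance=21000-21000=0

1 6536 24372 321490
2 6076 24832 296658
3 5606 25302 271356
4 5128 25780 245576
5 4641 26267 219309
6 4144 26764 192545
7 3639 27269 165276
8 3123 27785 137491
9 2598 28310 109181
10 2063 28845 80336
11 1518 29390 50946
12 962 29946 21000
13 396 21000 0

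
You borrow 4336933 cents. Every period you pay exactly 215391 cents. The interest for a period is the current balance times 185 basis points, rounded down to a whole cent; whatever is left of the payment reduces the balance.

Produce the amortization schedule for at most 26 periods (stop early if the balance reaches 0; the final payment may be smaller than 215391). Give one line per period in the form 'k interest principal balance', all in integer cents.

1 80233 135158 4201775
2 77732 137659 4064116
3 75186 140205 3923911
4 72592 142799 3781112
5 69950 145441 3635671
6 67259 148132 3487539
7 64519 150872 3336667
8 61728 153663 3183004
9 58885 156506 3026498
10 55990 159401 2867097
11 53041 162350 2704747
12 50037 165354 2539393
13 46978 168413 2370980
14 43863 171528 2199452
15 40689 174702 2024750
16 37457 177934 1846816
17 34166 181225 1665591
18 30813 184578 1481013
19 27398 187993 1293020
20 23920 191471 1101549
21 20378 195013 906536
22 16770 198621 707915
23 13096 202295 505620
24 9353 206038 299582
25 5542 209849 89733
26 1660 89733 0

1. interest=⌊4336933·185/10000⌋=80233; principal=215391-80233=135158; balance=4336933-135158=4201775
2. interest=⌊4201775·185/10000⌋=77732; principal=215391-77732=137659; balance=4201775-137659=4064116
3. interest=⌊4064116·185/10000⌋=75186; principal=215391-75186=140205; balance=4064116-140205=3923911
4. interest=⌊3923911·185/10000⌋=72592; principal=215391-72592=142799; balance=3923911-142799=3781112
5. interest=⌊3781112·185/10000⌋=69950; principal=215391-69950=145441; balance=3781112-145441=3635671
6. interest=⌊3635671·185/10000⌋=67259; principal=215391-67259=148132; balance=3635671-148132=3487539
7. interest=⌊3487539·185/10000⌋=64519; principal=215391-64519=150872; balance=3487539-150872=3336667
8. interest=⌊3336667·185/10000⌋=61728; principal=215391-61728=153663; balance=3336667-153663=3183004
9. interest=⌊3183004·185/10000⌋=58885; principal=215391-58885=156506; balance=3183004-156506=3026498
10. interest=⌊3026498·185/10000⌋=55990; principal=215391-55990=159401; balance=3026498-159401=2867097
11. interest=⌊2867097·185/10000⌋=53041; principal=215391-53041=162350; balance=2867097-162350=2704747
12. interest=⌊2704747·185/10000⌋=50037; principal=215391-50037=165354; balance=2704747-165354=2539393
13. interest=⌊2539393·185/10000⌋=46978; principal=215391-46978=168413; balance=2539393-168413=2370980
14. interest=⌊2370980·185/10000⌋=43863; principal=215391-43863=171528; balance=2370980-171528=2199452
15. interest=⌊2199452·185/10000⌋=40689; principal=215391-40689=174702; balance=2199452-174702=2024750
16. interest=⌊2024750·185/10000⌋=37457; principal=215391-37457=177934; balance=2024750-177934=1846816
17. interest=⌊1846816·185/10000⌋=34166; principal=215391-34166=181225; balance=1846816-181225=1665591
18. interest=⌊1665591·185/10000⌋=30813; principal=215391-30813=184578; balance=1665591-184578=1481013
19. interest=⌊1481013·185/10000⌋=27398; principal=215391-27398=187993; balance=1481013-187993=1293020
20. interest=⌊1293020·185/10000⌋=23920; principal=215391-23920=191471; balance=1293020-191471=1101549
21. interest=⌊1101549·185/10000⌋=20378; principal=215391-20378=195013; balance=1101549-195013=906536
22. interest=⌊906536·185/10000⌋=16770; principal=215391-16770=198621; balance=906536-198621=707915
23. interest=⌊707915·185/10000⌋=13096; principal=215391-13096=202295; balance=707915-202295=505620
24. interest=⌊505620·185/10000⌋=9353; principal=215391-9353=206038; balance=505620-206038=299582
25. interest=⌊299582·185/10000⌋=5542; principal=215391-5542=209849; balance=299582-209849=89733
26. interest=⌊89733·185/10000⌋=1660; principal=min(215391-1660,89733)=89733; balance=89733-89733=0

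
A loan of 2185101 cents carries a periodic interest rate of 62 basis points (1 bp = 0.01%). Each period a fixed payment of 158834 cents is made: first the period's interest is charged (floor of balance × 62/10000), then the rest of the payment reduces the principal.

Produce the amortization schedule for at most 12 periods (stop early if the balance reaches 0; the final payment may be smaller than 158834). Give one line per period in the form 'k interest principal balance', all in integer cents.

1. interest=⌊2185101·62/10000⌋=13547; principal=158834-13547=145287; balance=2185101-145287=2039814
2. interest=⌊2039814·62/10000⌋=12646; principal=158834-12646=146188; balance=2039814-146188=1893626
3. interest=⌊1893626·62/10000⌋=11740; principal=158834-11740=147094; balance=1893626-147094=1746532
4. interest=⌊1746532·62/10000⌋=10828; principal=158834-10828=148006; balance=1746532-148006=1598526
5. interest=⌊1598526·62/10000⌋=9910; principal=158834-9910=148924; balance=1598526-148924=1449602
6. interest=⌊1449602·62/10000⌋=8987; principal=158834-8987=149847; balance=1449602-149847=1299755
7. interest=⌊1299755·62/10000⌋=8058; principal=158834-8058=150776; balance=1299755-150776=1148979
8. interest=⌊1148979·62/10000⌋=7123; principal=158834-7123=151711; balance=1148979-151711=997268
9. interest=⌊997268·62/10000⌋=6183; principal=158834-6183=152651; balance=997268-152651=844617
10. interest=⌊844617·62/10000⌋=5236; principal=158834-5236=153598; balance=844617-153598=691019
11. interest=⌊691019·62/10000⌋=4284; principal=158834-4284=154550; balance=691019-154550=536469
12. interest=⌊536469·62/10000⌋=3326; principal=158834-3326=155508; balance=536469-155508=380961

1 13547 145287 2039814
2 12646 146188 1893626
3 11740 147094 1746532
4 10828 148006 1598526
5 9910 148924 1449602
6 8987 149847 1299755
7 8058 150776 1148979
8 7123 151711 997268
9 6183 152651 844617
10 5236 153598 691019
11 4284 154550 536469
12 3326 155508 380961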